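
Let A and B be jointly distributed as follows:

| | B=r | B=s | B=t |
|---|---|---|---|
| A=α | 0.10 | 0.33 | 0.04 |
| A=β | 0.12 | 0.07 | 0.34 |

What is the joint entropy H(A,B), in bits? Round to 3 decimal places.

H(A,B) = −Σ p(x,y)·log₂ p(x,y) over all 6 cells.
  cell (α,r): −0.10·log₂0.10 = 0.3322
  cell (α,s): −0.33·log₂0.33 = 0.5278
  cell (α,t): −0.04·log₂0.04 = 0.1858
  cell (β,r): −0.12·log₂0.12 = 0.3671
  cell (β,s): −0.07·log₂0.07 = 0.2686
  cell (β,t): −0.34·log₂0.34 = 0.5292
Sum = 2.211 bits.

2.211 bits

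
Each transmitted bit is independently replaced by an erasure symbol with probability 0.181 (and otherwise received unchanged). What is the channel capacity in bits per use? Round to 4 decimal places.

0.8190 bits

Binary erasure channel: capacity C = 1 − ε.
C = 1 − 0.181 = 0.8190 bits per channel use.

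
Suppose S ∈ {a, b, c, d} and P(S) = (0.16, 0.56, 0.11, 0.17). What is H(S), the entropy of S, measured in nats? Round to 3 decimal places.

H(S) = −Σ p·ln p.
  −(0.16)·ln(0.16) = 0.2932
  −(0.56)·ln(0.56) = 0.3247
  −(0.11)·ln(0.11) = 0.2428
  −(0.17)·ln(0.17) = 0.3012
Sum: 0.2932 + 0.3247 + 0.2428 + 0.3012 = 1.162 nats.

1.162 nats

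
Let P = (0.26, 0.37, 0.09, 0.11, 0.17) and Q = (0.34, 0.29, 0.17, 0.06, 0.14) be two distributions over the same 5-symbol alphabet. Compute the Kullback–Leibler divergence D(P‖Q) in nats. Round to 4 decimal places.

0.0628 nats

D(P‖Q) = Σ p·ln(p/q).
  0.26·ln(0.26/0.34) = -0.06975
  0.37·ln(0.37/0.29) = 0.09014
  0.09·ln(0.09/0.17) = -0.05724
  0.11·ln(0.11/0.06) = 0.06667
  0.17·ln(0.17/0.14) = 0.03301
D(P‖Q) = 0.0628 nats.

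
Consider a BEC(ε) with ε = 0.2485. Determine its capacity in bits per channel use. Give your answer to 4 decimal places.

Binary erasure channel: capacity C = 1 − ε.
C = 1 − 0.2485 = 0.7515 bits per channel use.

0.7515 bits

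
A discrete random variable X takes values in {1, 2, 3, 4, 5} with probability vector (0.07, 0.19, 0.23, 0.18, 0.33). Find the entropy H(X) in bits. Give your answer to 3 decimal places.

2.185 bits

H(X) = −Σ p·log₂ p.
  −(0.07)·log₂(0.07) = 0.2686
  −(0.19)·log₂(0.19) = 0.4552
  −(0.23)·log₂(0.23) = 0.4877
  −(0.18)·log₂(0.18) = 0.4453
  −(0.33)·log₂(0.33) = 0.5278
Sum: 0.2686 + 0.4552 + 0.4877 + 0.4453 + 0.5278 = 2.185 bits.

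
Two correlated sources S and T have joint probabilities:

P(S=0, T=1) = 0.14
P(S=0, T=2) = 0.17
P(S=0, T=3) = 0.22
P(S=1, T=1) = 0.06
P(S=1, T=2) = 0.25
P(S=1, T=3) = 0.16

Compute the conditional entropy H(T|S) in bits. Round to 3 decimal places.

1.481 bits

Marginals: p(S) = (0.5300, 0.4700), p(T) = (0.2000, 0.4200, 0.3800).
H(T|S) = Σ p(S) · H(T|S=·).
  S=0: p=0.5300, H(T|S=0) = 1.5600
  S=1: p=0.4700, H(T|S=1) = 1.3928
Weighted sum = 1.481 bits.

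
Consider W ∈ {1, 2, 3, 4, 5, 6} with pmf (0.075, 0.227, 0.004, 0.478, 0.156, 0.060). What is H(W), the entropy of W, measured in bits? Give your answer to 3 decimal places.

1.968 bits

H(W) = −Σ p·log₂ p.
  −(0.075)·log₂(0.075) = 0.2803
  −(0.227)·log₂(0.227) = 0.4856
  −(0.004)·log₂(0.004) = 0.0319
  −(0.478)·log₂(0.478) = 0.5090
  −(0.156)·log₂(0.156) = 0.4181
  −(0.060)·log₂(0.060) = 0.2435
Sum: 0.2803 + 0.4856 + 0.0319 + 0.5090 + 0.4181 + 0.2435 = 1.968 bits.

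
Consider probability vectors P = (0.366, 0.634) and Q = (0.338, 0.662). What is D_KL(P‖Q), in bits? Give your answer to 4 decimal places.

D(P‖Q) = Σ p·log₂(p/q).
  0.366·log₂(0.366/0.338) = 0.04202
  0.634·log₂(0.634/0.662) = -0.03953
D(P‖Q) = 0.0025 bits.

0.0025 bits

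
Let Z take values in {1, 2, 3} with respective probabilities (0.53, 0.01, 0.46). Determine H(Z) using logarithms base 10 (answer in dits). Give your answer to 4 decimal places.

0.3213 dits

H(Z) = −Σ p·log₁₀ p.
  −(0.53)·log₁₀(0.53) = 0.14613
  −(0.01)·log₁₀(0.01) = 0.02000
  −(0.46)·log₁₀(0.46) = 0.15513
Sum: 0.14613 + 0.02000 + 0.15513 = 0.3213 dits.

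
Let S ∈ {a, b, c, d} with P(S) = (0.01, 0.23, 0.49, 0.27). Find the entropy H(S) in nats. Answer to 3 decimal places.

H(S) = −Σ p·ln p.
  −(0.01)·ln(0.01) = 0.0461
  −(0.23)·ln(0.23) = 0.3380
  −(0.49)·ln(0.49) = 0.3495
  −(0.27)·ln(0.27) = 0.3535
Sum: 0.0461 + 0.3380 + 0.3495 + 0.3535 = 1.087 nats.

1.087 nats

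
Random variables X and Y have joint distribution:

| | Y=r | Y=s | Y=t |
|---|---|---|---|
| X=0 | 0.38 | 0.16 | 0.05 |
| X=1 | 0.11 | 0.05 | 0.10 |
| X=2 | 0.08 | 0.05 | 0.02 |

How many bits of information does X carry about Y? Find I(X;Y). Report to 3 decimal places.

0.078 bits

Marginals: p(X) = (0.5900, 0.2600, 0.1500), p(Y) = (0.5700, 0.2600, 0.1700).
I(X;Y) = H(X) + H(Y) − H(X,Y).
H(X) = 1.3649, H(Y) = 1.4021, H(X,Y) = 2.6886.
I(X;Y) = 1.3649 + 1.4021 − 2.6886 = 0.078 bits.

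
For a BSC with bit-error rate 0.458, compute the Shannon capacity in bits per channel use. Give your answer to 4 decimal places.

Binary symmetric channel: C = 1 − h₂(ε) where h₂ is the binary entropy function.
h₂(0.458) = −0.458·log₂0.458 − 0.542·log₂0.542 = 0.9949.
C = 1 − 0.9949 = 0.0051 bits per channel use.

0.0051 bits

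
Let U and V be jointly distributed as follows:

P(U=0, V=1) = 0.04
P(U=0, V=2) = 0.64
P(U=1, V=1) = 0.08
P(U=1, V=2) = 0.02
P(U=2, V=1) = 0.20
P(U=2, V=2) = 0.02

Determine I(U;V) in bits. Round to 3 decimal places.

0.516 bits

Marginals: p(U) = (0.6800, 0.1000, 0.2200), p(V) = (0.3200, 0.6800).
I(U;V) = H(U) + H(V) − H(U,V).
H(U) = 1.1911, H(V) = 0.9044, H(U,V) = 1.5795.
I(U;V) = 1.1911 + 0.9044 − 1.5795 = 0.516 bits.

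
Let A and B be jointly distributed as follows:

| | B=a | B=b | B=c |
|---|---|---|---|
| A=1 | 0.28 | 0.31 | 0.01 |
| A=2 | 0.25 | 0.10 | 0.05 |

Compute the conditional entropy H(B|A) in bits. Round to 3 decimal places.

Marginals: p(A) = (0.6000, 0.4000), p(B) = (0.5300, 0.4100, 0.0600).
H(B|A) = Σ p(A) · H(B|A=·).
  A=1: p=0.6000, H(B|A=1) = 1.1038
  A=2: p=0.4000, H(B|A=2) = 1.2988
Weighted sum = 1.182 bits.

1.182 bits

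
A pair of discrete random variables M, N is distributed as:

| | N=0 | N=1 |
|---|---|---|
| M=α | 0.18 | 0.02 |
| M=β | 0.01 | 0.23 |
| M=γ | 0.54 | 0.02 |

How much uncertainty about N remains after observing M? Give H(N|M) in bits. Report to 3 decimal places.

0.278 bits

Chain rule: H(N|M) = H(M,N) − H(M).
Marginals: p(M) = (0.2000, 0.2400, 0.5600), p(N) = (0.7300, 0.2700).
H(M,N) = 1.7052 bits; H(M) = 1.4270 bits.
H(N|M) = 1.7052 − 1.4270 = 0.278 bits.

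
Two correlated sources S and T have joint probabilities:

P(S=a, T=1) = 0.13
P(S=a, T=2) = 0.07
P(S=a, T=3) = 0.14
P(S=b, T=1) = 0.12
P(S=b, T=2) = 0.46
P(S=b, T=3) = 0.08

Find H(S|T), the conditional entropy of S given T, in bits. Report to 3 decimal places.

Marginals: p(S) = (0.3400, 0.6600), p(T) = (0.2500, 0.5300, 0.2200).
H(S|T) = Σ p(T) · H(S|T=·).
  T=1: p=0.2500, H(S|T=1) = 0.9988
  T=2: p=0.5300, H(S|T=2) = 0.5631
  T=3: p=0.2200, H(S|T=3) = 0.9457
Weighted sum = 0.756 bits.

0.756 bits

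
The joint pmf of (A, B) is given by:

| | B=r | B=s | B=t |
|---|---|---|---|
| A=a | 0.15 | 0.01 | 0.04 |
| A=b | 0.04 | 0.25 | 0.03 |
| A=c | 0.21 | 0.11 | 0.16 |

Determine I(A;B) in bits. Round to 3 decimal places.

0.299 bits

Marginals: p(A) = (0.2000, 0.3200, 0.4800), p(B) = (0.4000, 0.3700, 0.2300).
I(A;B) = Σ p(x,y)·log₂[p(x,y)/(p(x)p(y))].
  (a,r): 0.15·log₂(1.8750) = 0.1360
  (a,s): 0.01·log₂(0.1351) = -0.0289
  (a,t): 0.04·log₂(0.8696) = -0.0081
  (b,r): 0.04·log₂(0.3125) = -0.0671
  (b,s): 0.25·log₂(2.1115) = 0.2696
  (b,t): 0.03·log₂(0.4076) = -0.0388
  (c,r): 0.21·log₂(1.0938) = 0.0271
  (c,s): 0.11·log₂(0.6194) = -0.0760
  (c,t): 0.16·log₂(1.4493) = 0.0857
Sum = 0.299 bits.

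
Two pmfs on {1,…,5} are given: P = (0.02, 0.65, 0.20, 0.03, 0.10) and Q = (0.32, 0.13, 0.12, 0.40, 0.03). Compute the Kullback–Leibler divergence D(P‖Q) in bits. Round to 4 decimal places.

1.6382 bits

D(P‖Q) = Σ p·log₂(p/q).
  0.02·log₂(0.02/0.32) = -0.08000
  0.65·log₂(0.65/0.13) = 1.50925
  0.20·log₂(0.20/0.12) = 0.14739
  0.03·log₂(0.03/0.40) = -0.11211
  0.10·log₂(0.10/0.03) = 0.17370
D(P‖Q) = 1.6382 bits.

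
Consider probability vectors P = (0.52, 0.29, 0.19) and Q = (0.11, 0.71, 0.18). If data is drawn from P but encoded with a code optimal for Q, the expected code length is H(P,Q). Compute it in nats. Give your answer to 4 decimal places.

1.5729 nats

H(P,Q) = −Σ p·ln q.
  −0.52·ln(0.11) = 1.14778
  −0.29·ln(0.71) = 0.09932
  −0.19·ln(0.18) = 0.32581
H(P,Q) = 1.5729 nats.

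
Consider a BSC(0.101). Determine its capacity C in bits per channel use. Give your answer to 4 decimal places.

Binary symmetric channel: C = 1 − h₂(ε) where h₂ is the binary entropy function.
h₂(0.101) = −0.101·log₂0.101 − 0.899·log₂0.899 = 0.4722.
C = 1 − 0.4722 = 0.5278 bits per channel use.

0.5278 bits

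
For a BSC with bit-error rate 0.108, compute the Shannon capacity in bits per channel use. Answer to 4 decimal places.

0.5061 bits

Binary symmetric channel: C = 1 − h₂(ε) where h₂ is the binary entropy function.
h₂(0.108) = −0.108·log₂0.108 − 0.892·log₂0.892 = 0.4939.
C = 1 − 0.4939 = 0.5061 bits per channel use.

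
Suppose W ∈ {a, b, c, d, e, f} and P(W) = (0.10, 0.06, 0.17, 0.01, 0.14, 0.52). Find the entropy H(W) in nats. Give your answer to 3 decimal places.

1.362 nats

H(W) = −Σ p·ln p.
  −(0.10)·ln(0.10) = 0.2303
  −(0.06)·ln(0.06) = 0.1688
  −(0.17)·ln(0.17) = 0.3012
  −(0.01)·ln(0.01) = 0.0461
  −(0.14)·ln(0.14) = 0.2753
  −(0.52)·ln(0.52) = 0.3400
Sum: 0.2303 + 0.1688 + 0.3012 + 0.0461 + 0.2753 + 0.3400 = 1.362 nats.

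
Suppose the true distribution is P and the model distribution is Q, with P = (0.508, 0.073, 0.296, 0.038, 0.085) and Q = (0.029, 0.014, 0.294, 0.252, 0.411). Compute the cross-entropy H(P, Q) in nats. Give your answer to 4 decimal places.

H(P,Q) = −Σ p·ln q.
  −0.508·ln(0.029) = 1.79855
  −0.073·ln(0.014) = 0.31161
  −0.296·ln(0.294) = 0.36236
  −0.038·ln(0.252) = 0.05238
  −0.085·ln(0.411) = 0.07558
H(P,Q) = 2.6005 nats.

2.6005 nats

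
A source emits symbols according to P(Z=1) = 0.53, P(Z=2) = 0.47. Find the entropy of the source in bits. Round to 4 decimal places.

H(Z) = −Σ p·log₂ p.
  −(0.53)·log₂(0.53) = 0.48545
  −(0.47)·log₂(0.47) = 0.51196
Sum: 0.48545 + 0.51196 = 0.9974 bits.

0.9974 bits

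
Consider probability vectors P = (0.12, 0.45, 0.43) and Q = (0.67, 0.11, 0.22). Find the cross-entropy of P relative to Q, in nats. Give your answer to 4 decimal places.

H(P,Q) = −Σ p·ln q.
  −0.12·ln(0.67) = 0.04806
  −0.45·ln(0.11) = 0.99327
  −0.43·ln(0.22) = 0.65107
H(P,Q) = 1.6924 nats.

1.6924 nats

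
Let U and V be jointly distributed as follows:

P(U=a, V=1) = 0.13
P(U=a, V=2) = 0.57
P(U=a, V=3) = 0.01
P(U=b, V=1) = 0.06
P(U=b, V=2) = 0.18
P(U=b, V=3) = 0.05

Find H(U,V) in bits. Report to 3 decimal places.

1.816 bits

H(U,V) = −Σ p(x,y)·log₂ p(x,y) over all 6 cells.
  cell (a,1): −0.13·log₂0.13 = 0.3826
  cell (a,2): −0.57·log₂0.57 = 0.4623
  cell (a,3): −0.01·log₂0.01 = 0.0664
  cell (b,1): −0.06·log₂0.06 = 0.2435
  cell (b,2): −0.18·log₂0.18 = 0.4453
  cell (b,3): −0.05·log₂0.05 = 0.2161
Sum = 1.816 bits.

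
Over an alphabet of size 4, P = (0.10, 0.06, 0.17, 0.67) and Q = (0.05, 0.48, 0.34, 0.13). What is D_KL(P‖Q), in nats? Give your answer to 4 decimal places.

0.9253 nats

D(P‖Q) = Σ p·ln(p/q).
  0.10·ln(0.10/0.05) = 0.06931
  0.06·ln(0.06/0.48) = -0.12477
  0.17·ln(0.17/0.34) = -0.11784
  0.67·ln(0.67/0.13) = 1.09863
D(P‖Q) = 0.9253 nats.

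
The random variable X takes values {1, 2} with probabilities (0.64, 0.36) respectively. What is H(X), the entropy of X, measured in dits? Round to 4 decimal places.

0.2838 dits

H(X) = −Σ p·log₁₀ p.
  −(0.64)·log₁₀(0.64) = 0.12404
  −(0.36)·log₁₀(0.36) = 0.15973
Sum: 0.12404 + 0.15973 = 0.2838 dits.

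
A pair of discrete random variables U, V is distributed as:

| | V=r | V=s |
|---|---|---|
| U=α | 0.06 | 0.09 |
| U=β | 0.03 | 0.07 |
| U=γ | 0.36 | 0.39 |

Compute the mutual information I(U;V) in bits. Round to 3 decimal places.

Marginals: p(U) = (0.1500, 0.1000, 0.7500), p(V) = (0.4500, 0.5500).
I(U;V) = H(U) + H(V) − H(U,V).
H(U) = 1.0540, H(V) = 0.9928, H(U,V) = 2.0369.
I(U;V) = 1.0540 + 0.9928 − 2.0369 = 0.010 bits.

0.010 bits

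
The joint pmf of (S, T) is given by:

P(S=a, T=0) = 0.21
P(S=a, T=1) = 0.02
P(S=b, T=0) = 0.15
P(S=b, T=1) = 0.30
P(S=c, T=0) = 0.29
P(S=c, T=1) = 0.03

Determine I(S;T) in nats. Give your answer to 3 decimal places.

Marginals: p(S) = (0.2300, 0.4500, 0.3200), p(T) = (0.6500, 0.3500).
I(S;T) = Σ p(x,y)·ln[p(x,y)/(p(x)p(y))].
  (a,0): 0.21·ln(1.4047) = 0.0714
  (a,1): 0.02·ln(0.2484) = -0.0279
  (b,0): 0.15·ln(0.5128) = -0.1002
  (b,1): 0.30·ln(1.9048) = 0.1933
  (c,0): 0.29·ln(1.3942) = 0.0964
  (c,1): 0.03·ln(0.2679) = -0.0395
Sum = 0.194 nats.

0.194 nats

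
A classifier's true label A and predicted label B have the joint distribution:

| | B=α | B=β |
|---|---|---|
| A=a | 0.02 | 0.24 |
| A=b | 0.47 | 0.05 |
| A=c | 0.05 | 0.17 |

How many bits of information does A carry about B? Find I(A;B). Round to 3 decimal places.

Marginals: p(A) = (0.2600, 0.5200, 0.2200), p(B) = (0.5400, 0.4600).
I(A;B) = Σ p(x,y)·log₂[p(x,y)/(p(x)p(y))].
  (a,α): 0.02·log₂(0.1425) = -0.0562
  (a,β): 0.24·log₂(2.0067) = 0.2412
  (b,α): 0.47·log₂(1.6738) = 0.3493
  (b,β): 0.05·log₂(0.2090) = -0.1129
  (c,α): 0.05·log₂(0.4209) = -0.0624
  (c,β): 0.17·log₂(1.6798) = 0.1272
Sum = 0.486 bits.

0.486 bits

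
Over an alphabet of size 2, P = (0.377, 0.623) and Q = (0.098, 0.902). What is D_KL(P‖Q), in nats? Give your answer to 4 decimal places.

D(P‖Q) = Σ p·ln(p/q).
  0.377·ln(0.377/0.098) = 0.50792
  0.623·ln(0.623/0.902) = -0.23055
D(P‖Q) = 0.2774 nats.

0.2774 nats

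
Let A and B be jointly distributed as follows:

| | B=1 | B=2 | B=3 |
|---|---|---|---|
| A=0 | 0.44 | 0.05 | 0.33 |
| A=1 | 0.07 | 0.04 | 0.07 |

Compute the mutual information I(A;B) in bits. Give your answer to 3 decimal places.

0.029 bits

Marginals: p(A) = (0.8200, 0.1800), p(B) = (0.5100, 0.0900, 0.4000).
I(A;B) = H(A) + H(B) − H(A,B).
H(A) = 0.6801, H(B) = 1.3369, H(A,B) = 1.9879.
I(A;B) = 0.6801 + 1.3369 − 1.9879 = 0.029 bits.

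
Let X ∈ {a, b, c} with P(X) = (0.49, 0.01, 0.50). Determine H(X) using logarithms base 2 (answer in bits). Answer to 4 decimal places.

1.0707 bits

H(X) = −Σ p·log₂ p.
  −(0.49)·log₂(0.49) = 0.50428
  −(0.01)·log₂(0.01) = 0.06644
  −(0.50)·log₂(0.50) = 0.50000
Sum: 0.50428 + 0.06644 + 0.50000 = 1.0707 bits.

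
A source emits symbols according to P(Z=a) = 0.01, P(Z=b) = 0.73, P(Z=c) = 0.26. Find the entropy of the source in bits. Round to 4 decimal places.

H(Z) = −Σ p·log₂ p.
  −(0.01)·log₂(0.01) = 0.06644
  −(0.73)·log₂(0.73) = 0.33144
  −(0.26)·log₂(0.26) = 0.50529
Sum: 0.06644 + 0.33144 + 0.50529 = 0.9032 bits.

0.9032 bits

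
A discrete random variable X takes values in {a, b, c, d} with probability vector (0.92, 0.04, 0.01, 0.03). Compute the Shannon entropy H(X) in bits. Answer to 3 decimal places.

H(X) = −Σ p·log₂ p.
  −(0.92)·log₂(0.92) = 0.1107
  −(0.04)·log₂(0.04) = 0.1858
  −(0.01)·log₂(0.01) = 0.0664
  −(0.03)·log₂(0.03) = 0.1518
Sum: 0.1107 + 0.1858 + 0.0664 + 0.1518 = 0.515 bits.

0.515 bits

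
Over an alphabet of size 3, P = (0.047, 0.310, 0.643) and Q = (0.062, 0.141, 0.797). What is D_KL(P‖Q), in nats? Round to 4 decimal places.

D(P‖Q) = Σ p·ln(p/q).
  0.047·ln(0.047/0.062) = -0.01302
  0.310·ln(0.310/0.141) = 0.24422
  0.643·ln(0.643/0.797) = -0.13806
D(P‖Q) = 0.0931 nats.

0.0931 nats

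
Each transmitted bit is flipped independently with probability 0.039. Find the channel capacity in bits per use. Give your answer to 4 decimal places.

0.7623 bits

Binary symmetric channel: C = 1 − h₂(ε) where h₂ is the binary entropy function.
h₂(0.039) = −0.039·log₂0.039 − 0.961·log₂0.961 = 0.2377.
C = 1 − 0.2377 = 0.7623 bits per channel use.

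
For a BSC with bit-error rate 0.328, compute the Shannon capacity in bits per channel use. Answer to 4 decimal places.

0.0871 bits

Binary symmetric channel: C = 1 − h₂(ε) where h₂ is the binary entropy function.
h₂(0.328) = −0.328·log₂0.328 − 0.672·log₂0.672 = 0.9129.
C = 1 − 0.9129 = 0.0871 bits per channel use.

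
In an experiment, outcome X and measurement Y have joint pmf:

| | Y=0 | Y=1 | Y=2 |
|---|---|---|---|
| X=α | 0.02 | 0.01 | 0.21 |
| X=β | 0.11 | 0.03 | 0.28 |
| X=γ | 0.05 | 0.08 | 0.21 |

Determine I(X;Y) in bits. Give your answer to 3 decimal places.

0.073 bits

Marginals: p(X) = (0.2400, 0.4200, 0.3400), p(Y) = (0.1800, 0.1200, 0.7000).
I(X;Y) = Σ p(x,y)·log₂[p(x,y)/(p(x)p(y))].
  (α,0): 0.02·log₂(0.4630) = -0.0222
  (α,1): 0.01·log₂(0.3472) = -0.0153
  (α,2): 0.21·log₂(1.2500) = 0.0676
  (β,0): 0.11·log₂(1.4550) = 0.0595
  (β,1): 0.03·log₂(0.5952) = -0.0225
  (β,2): 0.28·log₂(0.9524) = -0.0197
  (γ,0): 0.05·log₂(0.8170) = -0.0146
  (γ,1): 0.08·log₂(1.9608) = 0.0777
  (γ,2): 0.21·log₂(0.8824) = -0.0379
Sum = 0.073 bits.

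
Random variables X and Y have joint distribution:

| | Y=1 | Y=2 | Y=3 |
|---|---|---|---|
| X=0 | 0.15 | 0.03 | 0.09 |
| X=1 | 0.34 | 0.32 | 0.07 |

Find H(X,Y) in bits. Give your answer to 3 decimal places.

2.199 bits

H(X,Y) = −Σ p(x,y)·log₂ p(x,y) over all 6 cells.
  cell (0,1): −0.15·log₂0.15 = 0.4105
  cell (0,2): −0.03·log₂0.03 = 0.1518
  cell (0,3): −0.09·log₂0.09 = 0.3127
  cell (1,1): −0.34·log₂0.34 = 0.5292
  cell (1,2): −0.32·log₂0.32 = 0.5260
  cell (1,3): −0.07·log₂0.07 = 0.2686
Sum = 2.199 bits.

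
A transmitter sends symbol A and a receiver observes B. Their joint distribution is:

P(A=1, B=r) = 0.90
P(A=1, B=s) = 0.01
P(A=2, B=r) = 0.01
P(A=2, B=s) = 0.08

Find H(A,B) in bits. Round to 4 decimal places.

0.5612 bits

H(A,B) = −Σ p(x,y)·log₂ p(x,y) over all 4 cells.
  cell (1,r): −0.90·log₂0.90 = 0.13680
  cell (1,s): −0.01·log₂0.01 = 0.06644
  cell (2,r): −0.01·log₂0.01 = 0.06644
  cell (2,s): −0.08·log₂0.08 = 0.29151
Sum = 0.5612 bits.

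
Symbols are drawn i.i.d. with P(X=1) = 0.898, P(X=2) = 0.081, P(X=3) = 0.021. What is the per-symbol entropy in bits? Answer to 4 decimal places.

H(X) = −Σ p·log₂ p.
  −(0.898)·log₂(0.898) = 0.13938
  −(0.081)·log₂(0.081) = 0.29370
  −(0.021)·log₂(0.021) = 0.11704
Sum: 0.13938 + 0.29370 + 0.11704 = 0.5501 bits.

0.5501 bits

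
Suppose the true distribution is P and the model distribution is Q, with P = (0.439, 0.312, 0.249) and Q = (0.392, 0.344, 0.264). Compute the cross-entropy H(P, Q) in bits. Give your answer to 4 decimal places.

1.5519 bits

H(P,Q) = −Σ p·log₂ q.
  −0.439·log₂(0.392) = 0.59312
  −0.312·log₂(0.344) = 0.48033
  −0.249·log₂(0.264) = 0.47843
H(P,Q) = 1.5519 bits.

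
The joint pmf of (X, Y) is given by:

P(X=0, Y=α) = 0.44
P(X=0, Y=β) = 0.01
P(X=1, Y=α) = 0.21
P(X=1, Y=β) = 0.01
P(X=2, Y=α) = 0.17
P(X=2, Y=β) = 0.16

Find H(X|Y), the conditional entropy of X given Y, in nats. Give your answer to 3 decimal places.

0.904 nats

Chain rule: H(X|Y) = H(X,Y) − H(Y).
Marginals: p(X) = (0.4500, 0.2200, 0.3300), p(Y) = (0.8200, 0.1800).
H(X,Y) = 1.3755 nats; H(Y) = 0.4714 nats.
H(X|Y) = 1.3755 − 0.4714 = 0.904 nats.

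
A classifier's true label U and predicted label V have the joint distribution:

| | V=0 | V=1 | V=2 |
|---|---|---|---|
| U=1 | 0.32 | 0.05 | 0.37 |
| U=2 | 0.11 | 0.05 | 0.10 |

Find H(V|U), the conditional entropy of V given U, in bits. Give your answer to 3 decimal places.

Chain rule: H(V|U) = H(U,V) − H(U).
Marginals: p(U) = (0.7400, 0.2600), p(V) = (0.4300, 0.1000, 0.4700).
H(U,V) = 2.1714 bits; H(U) = 0.8267 bits.
H(V|U) = 2.1714 − 0.8267 = 1.345 bits.

1.345 bits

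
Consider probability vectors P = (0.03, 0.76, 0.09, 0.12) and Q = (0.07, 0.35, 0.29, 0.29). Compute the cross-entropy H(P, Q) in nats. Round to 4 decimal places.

1.1376 nats

H(P,Q) = −Σ p·ln q.
  −0.03·ln(0.07) = 0.07978
  −0.76·ln(0.35) = 0.79786
  −0.09·ln(0.29) = 0.11141
  −0.12·ln(0.29) = 0.14854
H(P,Q) = 1.1376 nats.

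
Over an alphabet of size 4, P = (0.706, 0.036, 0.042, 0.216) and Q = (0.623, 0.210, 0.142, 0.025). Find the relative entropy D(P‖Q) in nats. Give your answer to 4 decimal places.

D(P‖Q) = Σ p·ln(p/q).
  0.706·ln(0.706/0.623) = 0.08830
  0.036·ln(0.036/0.210) = -0.06349
  0.042·ln(0.042/0.142) = -0.05116
  0.216·ln(0.216/0.025) = 0.46578
D(P‖Q) = 0.4394 nats.

0.4394 nats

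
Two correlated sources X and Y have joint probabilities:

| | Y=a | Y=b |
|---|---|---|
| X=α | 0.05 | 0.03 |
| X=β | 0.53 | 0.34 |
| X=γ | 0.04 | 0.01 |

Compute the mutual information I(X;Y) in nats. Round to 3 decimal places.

0.004 nats

Marginals: p(X) = (0.0800, 0.8700, 0.0500), p(Y) = (0.6200, 0.3800).
I(X;Y) = H(X) + H(Y) − H(X,Y).
H(X) = 0.4730, H(Y) = 0.6641, H(X,Y) = 1.1331.
I(X;Y) = 0.4730 + 0.6641 − 1.1331 = 0.004 nats.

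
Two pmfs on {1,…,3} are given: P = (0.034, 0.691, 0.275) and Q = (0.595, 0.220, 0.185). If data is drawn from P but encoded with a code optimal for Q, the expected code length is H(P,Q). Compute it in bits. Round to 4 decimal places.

H(P,Q) = −Σ p·log₂ q.
  −0.034·log₂(0.595) = 0.02547
  −0.691·log₂(0.220) = 1.50944
  −0.275·log₂(0.185) = 0.66946
H(P,Q) = 2.2044 bits.

2.2044 bits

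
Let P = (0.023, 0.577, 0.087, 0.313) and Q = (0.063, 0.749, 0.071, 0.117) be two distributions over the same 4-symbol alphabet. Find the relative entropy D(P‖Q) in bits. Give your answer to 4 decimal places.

0.2192 bits

D(P‖Q) = Σ p·log₂(p/q).
  0.023·log₂(0.023/0.063) = -0.03344
  0.577·log₂(0.577/0.749) = -0.21718
  0.087·log₂(0.087/0.071) = 0.02551
  0.313·log₂(0.313/0.117) = 0.44435
D(P‖Q) = 0.2192 bits.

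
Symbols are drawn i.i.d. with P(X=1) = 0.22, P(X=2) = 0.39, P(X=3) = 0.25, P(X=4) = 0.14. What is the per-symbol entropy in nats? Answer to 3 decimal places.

H(X) = −Σ p·ln p.
  −(0.22)·ln(0.22) = 0.3331
  −(0.39)·ln(0.39) = 0.3672
  −(0.25)·ln(0.25) = 0.3466
  −(0.14)·ln(0.14) = 0.2753
Sum: 0.3331 + 0.3672 + 0.3466 + 0.2753 = 1.322 nats.

1.322 nats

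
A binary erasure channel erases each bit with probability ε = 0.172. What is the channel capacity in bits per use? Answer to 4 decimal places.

Binary erasure channel: capacity C = 1 − ε.
C = 1 − 0.172 = 0.8280 bits per channel use.

0.8280 bits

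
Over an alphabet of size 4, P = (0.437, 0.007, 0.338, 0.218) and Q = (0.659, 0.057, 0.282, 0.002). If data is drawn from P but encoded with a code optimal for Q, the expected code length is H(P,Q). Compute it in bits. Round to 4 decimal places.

2.8637 bits

H(P,Q) = −Σ p·log₂ q.
  −0.437·log₂(0.659) = 0.26292
  −0.007·log₂(0.057) = 0.02893
  −0.338·log₂(0.282) = 0.61727
  −0.218·log₂(0.002) = 1.95454
H(P,Q) = 2.8637 bits.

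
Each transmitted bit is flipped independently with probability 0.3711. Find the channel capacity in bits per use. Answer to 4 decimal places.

0.0485 bits

Binary symmetric channel: C = 1 − h₂(ε) where h₂ is the binary entropy function.
h₂(0.3711) = −0.3711·log₂0.3711 − 0.6289·log₂0.6289 = 0.9515.
C = 1 − 0.9515 = 0.0485 bits per channel use.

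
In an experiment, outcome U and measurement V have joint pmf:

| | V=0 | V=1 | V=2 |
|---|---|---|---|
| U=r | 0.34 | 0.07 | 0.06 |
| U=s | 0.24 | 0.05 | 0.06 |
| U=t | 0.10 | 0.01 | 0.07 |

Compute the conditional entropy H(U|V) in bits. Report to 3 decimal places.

1.446 bits

Marginals: p(U) = (0.4700, 0.3500, 0.1800), p(V) = (0.6800, 0.1300, 0.1900).
H(U|V) = Σ p(V) · H(U|V=·).
  V=0: p=0.6800, H(U|V=0) = 1.4370
  V=1: p=0.1300, H(U|V=1) = 1.2957
  V=2: p=0.1900, H(U|V=2) = 1.5810
Weighted sum = 1.446 bits.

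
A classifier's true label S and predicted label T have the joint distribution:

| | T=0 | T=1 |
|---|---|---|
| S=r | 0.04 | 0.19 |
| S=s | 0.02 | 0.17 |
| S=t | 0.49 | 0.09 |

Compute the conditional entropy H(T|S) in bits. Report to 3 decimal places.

0.607 bits

Chain rule: H(T|S) = H(S,T) − H(S).
Marginals: p(S) = (0.2300, 0.1900, 0.5800), p(T) = (0.5500, 0.4500).
H(S,T) = 2.0054 bits; H(S) = 1.3987 bits.
H(T|S) = 2.0054 − 1.3987 = 0.607 bits.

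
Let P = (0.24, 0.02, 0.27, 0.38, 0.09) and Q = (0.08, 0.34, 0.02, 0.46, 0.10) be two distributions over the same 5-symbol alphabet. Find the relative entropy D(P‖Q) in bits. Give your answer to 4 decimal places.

D(P‖Q) = Σ p·log₂(p/q).
  0.24·log₂(0.24/0.08) = 0.38039
  0.02·log₂(0.02/0.34) = -0.08175
  0.27·log₂(0.27/0.02) = 1.01382
  0.38·log₂(0.38/0.46) = -0.10474
  0.09·log₂(0.09/0.10) = -0.01368
D(P‖Q) = 1.1940 bits.

1.1940 bits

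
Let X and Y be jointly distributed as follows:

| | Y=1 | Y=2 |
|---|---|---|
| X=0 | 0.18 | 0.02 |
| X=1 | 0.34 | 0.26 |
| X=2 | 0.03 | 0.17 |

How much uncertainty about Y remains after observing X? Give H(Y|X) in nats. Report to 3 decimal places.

Marginals: p(X) = (0.2000, 0.6000, 0.2000), p(Y) = (0.5500, 0.4500).
H(Y|X) = Σ p(X) · H(Y|X=·).
  X=0: p=0.2000, H(Y|X=0) = 0.3251
  X=1: p=0.6000, H(Y|X=1) = 0.6842
  X=2: p=0.2000, H(Y|X=2) = 0.4227
Weighted sum = 0.560 nats.

0.560 nats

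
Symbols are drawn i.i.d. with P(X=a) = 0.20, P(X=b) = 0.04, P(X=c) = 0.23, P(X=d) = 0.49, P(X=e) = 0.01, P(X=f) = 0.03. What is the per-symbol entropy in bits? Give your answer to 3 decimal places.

H(X) = −Σ p·log₂ p.
  −(0.20)·log₂(0.20) = 0.4644
  −(0.04)·log₂(0.04) = 0.1858
  −(0.23)·log₂(0.23) = 0.4877
  −(0.49)·log₂(0.49) = 0.5043
  −(0.01)·log₂(0.01) = 0.0664
  −(0.03)·log₂(0.03) = 0.1518
Sum: 0.4644 + 0.1858 + 0.4877 + 0.5043 + 0.0664 + 0.1518 = 1.860 bits.

1.860 bits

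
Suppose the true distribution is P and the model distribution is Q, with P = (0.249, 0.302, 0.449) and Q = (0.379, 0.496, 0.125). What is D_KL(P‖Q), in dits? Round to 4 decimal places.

D(P‖Q) = Σ p·log₁₀(p/q).
  0.249·log₁₀(0.249/0.379) = -0.04543
  0.302·log₁₀(0.302/0.496) = -0.06507
  0.449·log₁₀(0.449/0.125) = 0.24935
D(P‖Q) = 0.1388 dits.

0.1388 dits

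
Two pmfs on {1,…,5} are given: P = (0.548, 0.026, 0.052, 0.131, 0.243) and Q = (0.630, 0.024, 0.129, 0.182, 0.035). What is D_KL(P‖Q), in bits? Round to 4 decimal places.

D(P‖Q) = Σ p·log₂(p/q).
  0.548·log₂(0.548/0.630) = -0.11024
  0.026·log₂(0.026/0.024) = 0.00300
  0.052·log₂(0.052/0.129) = -0.06816
  0.131·log₂(0.131/0.182) = -0.06214
  0.243·log₂(0.243/0.035) = 0.67931
D(P‖Q) = 0.4418 bits.

0.4418 bits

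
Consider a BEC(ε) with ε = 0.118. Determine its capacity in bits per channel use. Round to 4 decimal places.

0.8820 bits

Binary erasure channel: capacity C = 1 − ε.
C = 1 − 0.118 = 0.8820 bits per channel use.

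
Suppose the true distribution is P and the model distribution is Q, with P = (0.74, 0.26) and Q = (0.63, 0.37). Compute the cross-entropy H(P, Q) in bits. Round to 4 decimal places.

H(P,Q) = −Σ p·log₂ q.
  −0.74·log₂(0.63) = 0.49327
  −0.26·log₂(0.37) = 0.37294
H(P,Q) = 0.8662 bits.

0.8662 bits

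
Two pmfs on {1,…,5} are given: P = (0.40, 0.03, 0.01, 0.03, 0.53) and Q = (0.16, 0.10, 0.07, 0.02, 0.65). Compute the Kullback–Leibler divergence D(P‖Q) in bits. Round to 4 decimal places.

0.3101 bits

D(P‖Q) = Σ p·log₂(p/q).
  0.40·log₂(0.40/0.16) = 0.52877
  0.03·log₂(0.03/0.10) = -0.05211
  0.01·log₂(0.01/0.07) = -0.02807
  0.03·log₂(0.03/0.02) = 0.01755
  0.53·log₂(0.53/0.65) = -0.15606
D(P‖Q) = 0.3101 bits.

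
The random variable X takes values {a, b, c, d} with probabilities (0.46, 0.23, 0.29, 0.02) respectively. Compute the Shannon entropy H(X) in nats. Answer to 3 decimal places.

H(X) = −Σ p·ln p.
  −(0.46)·ln(0.46) = 0.3572
  −(0.23)·ln(0.23) = 0.3380
  −(0.29)·ln(0.29) = 0.3590
  −(0.02)·ln(0.02) = 0.0782
Sum: 0.3572 + 0.3380 + 0.3590 + 0.0782 = 1.132 nats.

1.132 nats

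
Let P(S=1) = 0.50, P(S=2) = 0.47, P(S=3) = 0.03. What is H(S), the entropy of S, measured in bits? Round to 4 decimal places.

1.1637 bits

H(S) = −Σ p·log₂ p.
  −(0.50)·log₂(0.50) = 0.50000
  −(0.47)·log₂(0.47) = 0.51196
  −(0.03)·log₂(0.03) = 0.15177
Sum: 0.50000 + 0.51196 + 0.15177 = 1.1637 bits.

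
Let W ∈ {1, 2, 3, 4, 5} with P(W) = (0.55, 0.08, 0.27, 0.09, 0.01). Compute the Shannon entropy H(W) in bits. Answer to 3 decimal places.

1.655 bits

H(W) = −Σ p·log₂ p.
  −(0.55)·log₂(0.55) = 0.4744
  −(0.08)·log₂(0.08) = 0.2915
  −(0.27)·log₂(0.27) = 0.5100
  −(0.09)·log₂(0.09) = 0.3127
  −(0.01)·log₂(0.01) = 0.0664
Sum: 0.4744 + 0.2915 + 0.5100 + 0.3127 + 0.0664 = 1.655 bits.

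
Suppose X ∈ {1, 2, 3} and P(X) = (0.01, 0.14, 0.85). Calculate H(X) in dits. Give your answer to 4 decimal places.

H(X) = −Σ p·log₁₀ p.
  −(0.01)·log₁₀(0.01) = 0.02000
  −(0.14)·log₁₀(0.14) = 0.11954
  −(0.85)·log₁₀(0.85) = 0.05999
Sum: 0.02000 + 0.11954 + 0.05999 = 0.1995 dits.

0.1995 dits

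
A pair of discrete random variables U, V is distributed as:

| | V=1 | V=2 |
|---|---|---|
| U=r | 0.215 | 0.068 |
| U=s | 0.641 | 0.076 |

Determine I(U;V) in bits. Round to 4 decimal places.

Marginals: p(U) = (0.2830, 0.7170), p(V) = (0.8560, 0.1440).
I(U;V) = Σ p(x,y)·log₂[p(x,y)/(p(x)p(y))].
  (r,1): 0.215·log₂(0.8875) = -0.03701
  (r,2): 0.068·log₂(1.6686) = 0.05023
  (s,1): 0.641·log₂(1.0444) = 0.04017
  (s,2): 0.076·log₂(0.7361) = -0.03360
Sum = 0.0198 bits.

0.0198 bits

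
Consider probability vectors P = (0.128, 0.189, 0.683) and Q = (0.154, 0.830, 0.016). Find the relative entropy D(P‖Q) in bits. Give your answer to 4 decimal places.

3.2613 bits

D(P‖Q) = Σ p·log₂(p/q).
  0.128·log₂(0.128/0.154) = -0.03415
  0.189·log₂(0.189/0.830) = -0.40346
  0.683·log₂(0.683/0.016) = 3.69895
D(P‖Q) = 3.2613 bits.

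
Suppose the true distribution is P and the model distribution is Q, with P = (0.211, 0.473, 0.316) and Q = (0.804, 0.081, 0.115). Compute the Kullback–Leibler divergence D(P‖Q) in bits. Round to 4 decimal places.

D(P‖Q) = Σ p·log₂(p/q).
  0.211·log₂(0.211/0.804) = -0.40722
  0.473·log₂(0.473/0.081) = 1.20419
  0.316·log₂(0.316/0.115) = 0.46082
D(P‖Q) = 1.2578 bits.

1.2578 bits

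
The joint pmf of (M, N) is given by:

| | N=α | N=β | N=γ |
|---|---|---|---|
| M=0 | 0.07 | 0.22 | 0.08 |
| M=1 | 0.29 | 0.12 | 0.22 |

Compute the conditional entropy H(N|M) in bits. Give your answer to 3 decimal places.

Marginals: p(M) = (0.3700, 0.6300), p(N) = (0.3600, 0.3400, 0.3000).
H(N|M) = Σ p(M) · H(N|M=·).
  M=0: p=0.3700, H(N|M=0) = 1.3781
  M=1: p=0.6300, H(N|M=1) = 1.5010
Weighted sum = 1.456 bits.

1.456 bits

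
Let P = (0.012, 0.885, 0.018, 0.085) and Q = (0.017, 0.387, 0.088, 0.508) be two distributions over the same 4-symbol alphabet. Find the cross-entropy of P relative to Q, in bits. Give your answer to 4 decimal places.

1.4288 bits

H(P,Q) = −Σ p·log₂ q.
  −0.012·log₂(0.017) = 0.07054
  −0.885·log₂(0.387) = 1.21209
  −0.018·log₂(0.088) = 0.06311
  −0.085·log₂(0.508) = 0.08305
H(P,Q) = 1.4288 bits.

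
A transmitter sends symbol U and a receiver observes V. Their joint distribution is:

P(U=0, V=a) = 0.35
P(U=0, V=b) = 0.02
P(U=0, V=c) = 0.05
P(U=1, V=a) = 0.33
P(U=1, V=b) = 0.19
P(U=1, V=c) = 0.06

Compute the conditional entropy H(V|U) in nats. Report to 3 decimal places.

Chain rule: H(V|U) = H(U,V) − H(U).
Marginals: p(U) = (0.4200, 0.5800), p(V) = (0.6800, 0.2100, 0.1100).
H(U,V) = 1.4457 nats; H(U) = 0.6803 nats.
H(V|U) = 1.4457 − 0.6803 = 0.765 nats.

0.765 nats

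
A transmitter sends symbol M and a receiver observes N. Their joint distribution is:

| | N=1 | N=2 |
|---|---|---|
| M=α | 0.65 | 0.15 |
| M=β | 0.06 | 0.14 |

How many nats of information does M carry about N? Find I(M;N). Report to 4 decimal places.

Marginals: p(M) = (0.8000, 0.2000), p(N) = (0.7100, 0.2900).
I(M;N) = Σ p(x,y)·ln[p(x,y)/(p(x)p(y))].
  (α,1): 0.65·ln(1.1444) = 0.08765
  (α,2): 0.15·ln(0.6466) = -0.06542
  (β,1): 0.06·ln(0.4225) = -0.05169
  (β,2): 0.14·ln(2.4138) = 0.12337
Sum = 0.0939 nats.

0.0939 nats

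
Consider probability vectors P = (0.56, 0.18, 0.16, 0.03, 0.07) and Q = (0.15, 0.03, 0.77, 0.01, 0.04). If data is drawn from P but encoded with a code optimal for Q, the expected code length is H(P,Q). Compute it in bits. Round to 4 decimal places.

H(P,Q) = −Σ p·log₂ q.
  −0.56·log₂(0.15) = 1.53270
  −0.18·log₂(0.03) = 0.91060
  −0.16·log₂(0.77) = 0.06033
  −0.03·log₂(0.01) = 0.19932
  −0.07·log₂(0.04) = 0.32507
H(P,Q) = 3.0280 bits.

3.0280 bits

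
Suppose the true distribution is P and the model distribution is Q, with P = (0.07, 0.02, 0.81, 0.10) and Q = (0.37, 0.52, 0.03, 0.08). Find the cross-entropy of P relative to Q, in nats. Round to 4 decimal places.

3.1756 nats

H(P,Q) = −Σ p·ln q.
  −0.07·ln(0.37) = 0.06960
  −0.02·ln(0.52) = 0.01308
  −0.81·ln(0.03) = 2.84031
  −0.10·ln(0.08) = 0.25257
H(P,Q) = 3.1756 nats.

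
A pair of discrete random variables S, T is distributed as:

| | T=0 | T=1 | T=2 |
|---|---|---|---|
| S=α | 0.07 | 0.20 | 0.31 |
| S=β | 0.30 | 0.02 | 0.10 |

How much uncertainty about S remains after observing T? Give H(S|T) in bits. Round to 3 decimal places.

Marginals: p(S) = (0.5800, 0.4200), p(T) = (0.3700, 0.2200, 0.4100).
H(S|T) = Σ p(T) · H(S|T=·).
  T=0: p=0.3700, H(S|T=0) = 0.6998
  T=1: p=0.2200, H(S|T=1) = 0.4395
  T=2: p=0.4100, H(S|T=2) = 0.8015
Weighted sum = 0.684 bits.

0.684 bits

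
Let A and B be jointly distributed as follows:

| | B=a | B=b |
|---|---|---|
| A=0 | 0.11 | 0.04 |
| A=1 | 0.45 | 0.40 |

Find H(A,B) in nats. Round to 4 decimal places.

H(A,B) = −Σ p(x,y)·ln p(x,y) over all 4 cells.
  cell (0,a): −0.11·ln0.11 = 0.24280
  cell (0,b): −0.04·ln0.04 = 0.12876
  cell (1,a): −0.45·ln0.45 = 0.35933
  cell (1,b): −0.40·ln0.40 = 0.36652
Sum = 1.0974 nats.

1.0974 nats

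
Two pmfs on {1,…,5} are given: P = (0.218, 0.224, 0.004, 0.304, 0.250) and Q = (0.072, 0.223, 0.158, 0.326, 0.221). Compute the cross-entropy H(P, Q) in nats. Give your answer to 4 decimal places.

1.6352 nats

H(P,Q) = −Σ p·ln q.
  −0.218·ln(0.072) = 0.57358
  −0.224·ln(0.223) = 0.33613
  −0.004·ln(0.158) = 0.00738
  −0.304·ln(0.326) = 0.34074
  −0.250·ln(0.221) = 0.37740
H(P,Q) = 1.6352 nats.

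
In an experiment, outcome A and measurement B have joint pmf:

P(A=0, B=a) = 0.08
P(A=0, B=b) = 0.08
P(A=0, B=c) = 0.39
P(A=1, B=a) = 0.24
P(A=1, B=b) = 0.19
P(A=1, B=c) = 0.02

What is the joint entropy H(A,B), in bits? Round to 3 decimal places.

2.175 bits

H(A,B) = −Σ p(x,y)·log₂ p(x,y) over all 6 cells.
  cell (0,a): −0.08·log₂0.08 = 0.2915
  cell (0,b): −0.08·log₂0.08 = 0.2915
  cell (0,c): −0.39·log₂0.39 = 0.5298
  cell (1,a): −0.24·log₂0.24 = 0.4941
  cell (1,b): −0.19·log₂0.19 = 0.4552
  cell (1,c): −0.02·log₂0.02 = 0.1129
Sum = 2.175 bits.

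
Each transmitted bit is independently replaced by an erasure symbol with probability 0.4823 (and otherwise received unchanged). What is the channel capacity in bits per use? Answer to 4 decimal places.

Binary erasure channel: capacity C = 1 − ε.
C = 1 − 0.4823 = 0.5177 bits per channel use.

0.5177 bits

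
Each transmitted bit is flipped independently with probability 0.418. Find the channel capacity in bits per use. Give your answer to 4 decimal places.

0.0195 bits

Binary symmetric channel: C = 1 − h₂(ε) where h₂ is the binary entropy function.
h₂(0.418) = −0.418·log₂0.418 − 0.582·log₂0.582 = 0.9805.
C = 1 − 0.9805 = 0.0195 bits per channel use.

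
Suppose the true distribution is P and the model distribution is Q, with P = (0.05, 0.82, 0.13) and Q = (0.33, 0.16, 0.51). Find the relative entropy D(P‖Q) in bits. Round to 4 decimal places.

D(P‖Q) = Σ p·log₂(p/q).
  0.05·log₂(0.05/0.33) = -0.13612
  0.82·log₂(0.82/0.16) = 1.93319
  0.13·log₂(0.13/0.51) = -0.25636
D(P‖Q) = 1.5407 bits.

1.5407 bits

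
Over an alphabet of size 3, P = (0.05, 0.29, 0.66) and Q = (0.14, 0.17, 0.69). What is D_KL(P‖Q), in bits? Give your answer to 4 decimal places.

0.1069 bits

D(P‖Q) = Σ p·log₂(p/q).
  0.05·log₂(0.05/0.14) = -0.07427
  0.29·log₂(0.29/0.17) = 0.22345
  0.66·log₂(0.66/0.69) = -0.04233
D(P‖Q) = 0.1069 bits.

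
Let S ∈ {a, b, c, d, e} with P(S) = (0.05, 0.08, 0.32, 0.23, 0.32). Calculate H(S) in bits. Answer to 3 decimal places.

2.047 bits

H(S) = −Σ p·log₂ p.
  −(0.05)·log₂(0.05) = 0.2161
  −(0.08)·log₂(0.08) = 0.2915
  −(0.32)·log₂(0.32) = 0.5260
  −(0.23)·log₂(0.23) = 0.4877
  −(0.32)·log₂(0.32) = 0.5260
Sum: 0.2161 + 0.2915 + 0.5260 + 0.4877 + 0.5260 = 2.047 bits.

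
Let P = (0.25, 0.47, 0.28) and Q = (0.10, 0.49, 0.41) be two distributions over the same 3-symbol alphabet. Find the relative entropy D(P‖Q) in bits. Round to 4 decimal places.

0.1482 bits

D(P‖Q) = Σ p·log₂(p/q).
  0.25·log₂(0.25/0.10) = 0.33048
  0.47·log₂(0.47/0.49) = -0.02826
  0.28·log₂(0.28/0.41) = -0.15406
D(P‖Q) = 0.1482 bits.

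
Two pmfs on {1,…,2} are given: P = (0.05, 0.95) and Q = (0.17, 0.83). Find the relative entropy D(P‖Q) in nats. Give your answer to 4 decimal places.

D(P‖Q) = Σ p·ln(p/q).
  0.05·ln(0.05/0.17) = -0.06119
  0.95·ln(0.95/0.83) = 0.12828
D(P‖Q) = 0.0671 nats.

0.0671 nats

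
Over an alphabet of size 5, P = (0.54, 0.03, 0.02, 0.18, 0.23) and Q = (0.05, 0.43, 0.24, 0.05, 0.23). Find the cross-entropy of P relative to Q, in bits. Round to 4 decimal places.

3.6772 bits

H(P,Q) = −Σ p·log₂ q.
  −0.54·log₂(0.05) = 2.33384
  −0.03·log₂(0.43) = 0.03653
  −0.02·log₂(0.24) = 0.04118
  −0.18·log₂(0.05) = 0.77795
  −0.23·log₂(0.23) = 0.48767
H(P,Q) = 3.6772 bits.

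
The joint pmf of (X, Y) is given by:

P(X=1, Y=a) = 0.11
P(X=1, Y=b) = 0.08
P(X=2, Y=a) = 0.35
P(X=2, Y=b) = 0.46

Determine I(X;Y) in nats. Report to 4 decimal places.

Marginals: p(X) = (0.1900, 0.8100), p(Y) = (0.4600, 0.5400).
I(X;Y) = Σ p(x,y)·ln[p(x,y)/(p(x)p(y))].
  (1,a): 0.11·ln(1.2586) = 0.02530
  (1,b): 0.08·ln(0.7797) = -0.01990
  (2,a): 0.35·ln(0.9393) = -0.02190
  (2,b): 0.46·ln(1.0517) = 0.02317
Sum = 0.0067 nats.

0.0067 nats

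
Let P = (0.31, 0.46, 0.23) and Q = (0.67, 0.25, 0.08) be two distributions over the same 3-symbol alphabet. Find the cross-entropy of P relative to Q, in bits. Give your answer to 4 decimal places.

H(P,Q) = −Σ p·log₂ q.
  −0.31·log₂(0.67) = 0.17911
  −0.46·log₂(0.25) = 0.92000
  −0.23·log₂(0.08) = 0.83809
H(P,Q) = 1.9372 bits.

1.9372 bits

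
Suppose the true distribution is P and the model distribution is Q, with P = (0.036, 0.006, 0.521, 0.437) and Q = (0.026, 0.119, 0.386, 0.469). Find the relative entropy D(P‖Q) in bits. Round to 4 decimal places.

D(P‖Q) = Σ p·log₂(p/q).
  0.036·log₂(0.036/0.026) = 0.01690
  0.006·log₂(0.006/0.119) = -0.02586
  0.521·log₂(0.521/0.386) = 0.22543
  0.437·log₂(0.437/0.469) = -0.04455
D(P‖Q) = 0.1719 bits.

0.1719 bits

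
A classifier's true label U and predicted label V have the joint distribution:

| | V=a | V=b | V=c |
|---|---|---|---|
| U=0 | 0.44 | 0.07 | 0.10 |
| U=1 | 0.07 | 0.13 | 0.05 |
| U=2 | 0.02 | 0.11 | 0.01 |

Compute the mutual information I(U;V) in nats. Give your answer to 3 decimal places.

0.170 nats

Marginals: p(U) = (0.6100, 0.2500, 0.1400), p(V) = (0.5300, 0.3100, 0.1600).
I(U;V) = Σ p(x,y)·ln[p(x,y)/(p(x)p(y))].
  (0,a): 0.44·ln(1.3610) = 0.1356
  (0,b): 0.07·ln(0.3702) = -0.0696
  (0,c): 0.10·ln(1.0246) = 0.0024
  (1,a): 0.07·ln(0.5283) = -0.0447
  (1,b): 0.13·ln(1.6774) = 0.0672
  (1,c): 0.05·ln(1.2500) = 0.0112
  (2,a): 0.02·ln(0.2695) = -0.0262
  (2,b): 0.11·ln(2.5346) = 0.1023
  (2,c): 0.01·ln(0.4464) = -0.0081
Sum = 0.170 nats.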